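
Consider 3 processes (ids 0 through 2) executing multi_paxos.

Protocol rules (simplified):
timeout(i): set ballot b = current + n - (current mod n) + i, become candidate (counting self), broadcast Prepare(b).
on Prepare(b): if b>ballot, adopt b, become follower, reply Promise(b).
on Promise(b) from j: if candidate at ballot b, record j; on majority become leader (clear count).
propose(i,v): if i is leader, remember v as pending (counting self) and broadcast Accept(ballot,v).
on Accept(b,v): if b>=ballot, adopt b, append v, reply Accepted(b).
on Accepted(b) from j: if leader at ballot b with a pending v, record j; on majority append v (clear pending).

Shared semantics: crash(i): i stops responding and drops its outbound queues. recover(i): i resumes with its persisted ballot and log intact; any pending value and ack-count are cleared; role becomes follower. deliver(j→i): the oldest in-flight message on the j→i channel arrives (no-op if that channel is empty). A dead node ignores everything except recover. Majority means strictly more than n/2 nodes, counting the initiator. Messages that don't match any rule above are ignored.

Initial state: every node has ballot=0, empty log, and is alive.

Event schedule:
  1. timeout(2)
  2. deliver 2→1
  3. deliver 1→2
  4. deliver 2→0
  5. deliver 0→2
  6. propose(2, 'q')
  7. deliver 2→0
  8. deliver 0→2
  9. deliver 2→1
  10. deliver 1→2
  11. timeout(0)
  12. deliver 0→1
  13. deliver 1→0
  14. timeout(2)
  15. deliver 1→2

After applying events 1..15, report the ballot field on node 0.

6

e1 timeout(2): 2[cand,b=5,-]
e2 deliver 2→1: 1[foll,b=5,-]
e3 deliver 1→2: 2[lead,b=5,-]
e4 deliver 2→0: 0[foll,b=5,-]
e5 deliver 0→2: ·
e6 propose(2,'q'): ·
e7 deliver 2→0: 0[foll,b=5,q]
e8 deliver 0→2: 2[lead,b=5,q]
e9 deliver 2→1: 1[foll,b=5,q]
e10 deliver 1→2: ·
e11 timeout(0): 0[cand,b=6,q]
e12 deliver 0→1: 1[foll,b=6,q]
e13 deliver 1→0: 0[lead,b=6,q]
e14 timeout(2): 2[cand,b=8,q]
e15 deliver 1→2: ·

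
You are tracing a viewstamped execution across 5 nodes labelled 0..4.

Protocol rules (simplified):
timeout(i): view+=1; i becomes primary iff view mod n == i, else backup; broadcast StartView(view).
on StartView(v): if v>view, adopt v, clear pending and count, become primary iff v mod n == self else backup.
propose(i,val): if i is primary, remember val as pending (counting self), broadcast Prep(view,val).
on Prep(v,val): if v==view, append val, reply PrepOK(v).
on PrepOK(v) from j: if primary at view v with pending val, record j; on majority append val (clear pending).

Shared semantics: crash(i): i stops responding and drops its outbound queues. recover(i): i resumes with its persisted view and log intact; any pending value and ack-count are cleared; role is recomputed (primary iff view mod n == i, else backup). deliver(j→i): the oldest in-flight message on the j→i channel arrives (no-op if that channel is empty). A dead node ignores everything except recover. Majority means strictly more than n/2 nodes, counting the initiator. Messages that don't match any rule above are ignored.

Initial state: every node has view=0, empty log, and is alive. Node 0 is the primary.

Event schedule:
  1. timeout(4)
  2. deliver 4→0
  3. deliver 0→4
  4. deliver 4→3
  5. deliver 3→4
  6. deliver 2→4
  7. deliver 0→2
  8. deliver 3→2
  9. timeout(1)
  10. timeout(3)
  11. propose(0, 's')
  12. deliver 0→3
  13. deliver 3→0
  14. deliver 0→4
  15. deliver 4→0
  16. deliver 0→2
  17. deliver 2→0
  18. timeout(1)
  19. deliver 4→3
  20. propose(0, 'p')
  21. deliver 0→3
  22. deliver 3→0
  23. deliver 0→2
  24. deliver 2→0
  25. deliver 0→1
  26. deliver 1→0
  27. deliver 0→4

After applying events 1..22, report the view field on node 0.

2

step 1 timeout(4): 4={back,v=1,log=-}
step 2 deliver 4→0: 0={back,v=1,log=-}
step 3 deliver 0→4: —
step 4 deliver 4→3: 3={back,v=1,log=-}
step 5 deliver 3→4: —
step 6 deliver 2→4: —
step 7 deliver 0→2: —
step 8 deliver 3→2: —
step 9 timeout(1): 1={prim,v=1,log=-}
step 10 timeout(3): 3={back,v=2,log=-}
step 11 propose(0,'s'): —
step 12 deliver 0→3: —
step 13 deliver 3→0: 0={back,v=2,log=-}
step 14 deliver 0→4: —
step 15 deliver 4→0: —
step 16 deliver 0→2: —
step 17 deliver 2→0: —
step 18 timeout(1): 1={back,v=2,log=-}
step 19 deliver 4→3: —
step 20 propose(0,'p'): —
step 21 deliver 0→3: —
step 22 deliver 3→0: —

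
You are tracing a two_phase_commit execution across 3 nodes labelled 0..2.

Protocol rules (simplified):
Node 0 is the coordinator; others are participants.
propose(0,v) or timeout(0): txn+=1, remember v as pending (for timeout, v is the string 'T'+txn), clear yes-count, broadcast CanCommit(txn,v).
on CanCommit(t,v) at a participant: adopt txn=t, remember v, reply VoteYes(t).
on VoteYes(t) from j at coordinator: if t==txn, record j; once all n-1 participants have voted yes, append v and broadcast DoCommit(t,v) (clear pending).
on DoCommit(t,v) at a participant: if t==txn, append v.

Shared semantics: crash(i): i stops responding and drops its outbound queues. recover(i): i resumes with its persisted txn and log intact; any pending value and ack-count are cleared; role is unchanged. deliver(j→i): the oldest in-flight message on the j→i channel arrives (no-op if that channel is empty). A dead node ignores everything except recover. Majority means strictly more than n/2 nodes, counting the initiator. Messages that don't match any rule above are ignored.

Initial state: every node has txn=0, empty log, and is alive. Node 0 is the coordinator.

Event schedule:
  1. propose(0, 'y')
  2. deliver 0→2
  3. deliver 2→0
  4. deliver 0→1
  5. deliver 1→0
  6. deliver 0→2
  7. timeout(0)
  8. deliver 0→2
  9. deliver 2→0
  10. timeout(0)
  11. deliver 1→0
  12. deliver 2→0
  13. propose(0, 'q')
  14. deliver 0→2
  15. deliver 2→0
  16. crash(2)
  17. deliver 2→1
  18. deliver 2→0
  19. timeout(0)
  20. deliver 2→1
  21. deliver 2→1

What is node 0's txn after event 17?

4

e1 propose(0,'y'): 0[coor,t=1,-]
e2 deliver 0→2: 2[part,t=1,-]
e3 deliver 2→0: ·
e4 deliver 0→1: 1[part,t=1,-]
e5 deliver 1→0: 0[coor,t=1,y]
e6 deliver 0→2: 2[part,t=1,y]
e7 timeout(0): 0[coor,t=2,y]
e8 deliver 0→2: 2[part,t=2,y]
e9 deliver 2→0: ·
e10 timeout(0): 0[coor,t=3,y]
e11 deliver 1→0: ·
e12 deliver 2→0: ·
e13 propose(0,'q'): 0[coor,t=4,y]
e14 deliver 0→2: 2[part,t=3,y]
e15 deliver 2→0: ·
e16 crash(2): 2[✗part,t=3,y]
e17 deliver 2→1: ·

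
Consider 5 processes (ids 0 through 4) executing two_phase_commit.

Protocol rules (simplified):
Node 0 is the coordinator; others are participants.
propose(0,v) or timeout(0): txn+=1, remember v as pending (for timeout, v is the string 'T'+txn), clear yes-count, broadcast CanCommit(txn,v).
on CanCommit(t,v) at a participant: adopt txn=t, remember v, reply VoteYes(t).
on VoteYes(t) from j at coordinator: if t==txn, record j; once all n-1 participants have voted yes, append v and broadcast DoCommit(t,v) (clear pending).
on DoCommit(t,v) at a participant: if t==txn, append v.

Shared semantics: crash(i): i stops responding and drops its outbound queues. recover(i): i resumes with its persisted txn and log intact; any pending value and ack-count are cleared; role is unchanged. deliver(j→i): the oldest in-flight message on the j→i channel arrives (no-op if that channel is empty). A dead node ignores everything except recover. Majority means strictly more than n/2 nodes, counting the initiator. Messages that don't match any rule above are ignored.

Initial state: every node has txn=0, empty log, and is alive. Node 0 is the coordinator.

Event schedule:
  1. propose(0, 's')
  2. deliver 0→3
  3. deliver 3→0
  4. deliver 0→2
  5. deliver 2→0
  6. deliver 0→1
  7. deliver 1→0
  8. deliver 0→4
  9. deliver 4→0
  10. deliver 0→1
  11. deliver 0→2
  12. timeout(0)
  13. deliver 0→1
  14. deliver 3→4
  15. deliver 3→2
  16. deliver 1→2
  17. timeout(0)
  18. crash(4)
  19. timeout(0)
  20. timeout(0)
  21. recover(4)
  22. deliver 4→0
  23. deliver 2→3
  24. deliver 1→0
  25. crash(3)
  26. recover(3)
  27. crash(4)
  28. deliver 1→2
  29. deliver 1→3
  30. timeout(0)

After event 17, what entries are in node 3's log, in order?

empty

[1] propose(0,'s') → N0(coor t1 [-])
[2] deliver 0→3 → N3(part t1 [-])
[3] deliver 3→0 → ∅
[4] deliver 0→2 → N2(part t1 [-])
[5] deliver 2→0 → ∅
[6] deliver 0→1 → N1(part t1 [-])
[7] deliver 1→0 → ∅
[8] deliver 0→4 → N4(part t1 [-])
[9] deliver 4→0 → N0(coor t1 [s])
[10] deliver 0→1 → N1(part t1 [s])
[11] deliver 0→2 → N2(part t1 [s])
[12] timeout(0) → N0(coor t2 [s])
[13] deliver 0→1 → N1(part t2 [s])
[14] deliver 3→4 → ∅
[15] deliver 3→2 → ∅
[16] deliver 1→2 → ∅
[17] timeout(0) → N0(coor t3 [s])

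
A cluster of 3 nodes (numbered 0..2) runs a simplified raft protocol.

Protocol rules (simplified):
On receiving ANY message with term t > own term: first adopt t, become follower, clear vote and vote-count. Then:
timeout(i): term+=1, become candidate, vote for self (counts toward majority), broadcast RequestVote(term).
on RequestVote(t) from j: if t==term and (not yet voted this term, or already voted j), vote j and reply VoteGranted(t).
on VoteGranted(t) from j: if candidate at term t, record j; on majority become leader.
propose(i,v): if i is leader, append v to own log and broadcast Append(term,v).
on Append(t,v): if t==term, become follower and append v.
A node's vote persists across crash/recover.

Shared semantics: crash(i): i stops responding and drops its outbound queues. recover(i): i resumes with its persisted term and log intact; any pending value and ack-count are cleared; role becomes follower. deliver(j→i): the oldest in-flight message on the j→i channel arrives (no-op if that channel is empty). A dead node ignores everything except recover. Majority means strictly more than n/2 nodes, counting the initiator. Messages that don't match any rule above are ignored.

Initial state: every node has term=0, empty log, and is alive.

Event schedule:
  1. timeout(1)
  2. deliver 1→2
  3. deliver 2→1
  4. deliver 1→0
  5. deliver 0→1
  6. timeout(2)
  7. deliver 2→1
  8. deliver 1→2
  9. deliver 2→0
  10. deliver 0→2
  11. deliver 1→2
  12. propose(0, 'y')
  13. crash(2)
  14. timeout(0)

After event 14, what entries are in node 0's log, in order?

step 1 timeout(1): 1={cand,t=1,log=-}
step 2 deliver 1→2: 2={foll,t=1,log=-}
step 3 deliver 2→1: 1={lead,t=1,log=-}
step 4 deliver 1→0: 0={foll,t=1,log=-}
step 5 deliver 0→1: —
step 6 timeout(2): 2={cand,t=2,log=-}
step 7 deliver 2→1: 1={foll,t=2,log=-}
step 8 deliver 1→2: 2={lead,t=2,log=-}
step 9 deliver 2→0: 0={foll,t=2,log=-}
step 10 deliver 0→2: —
step 11 deliver 1→2: —
step 12 propose(0,'y'): —
step 13 crash(2): 2={✗lead,t=2,log=-}
step 14 timeout(0): 0={cand,t=3,log=-}

empty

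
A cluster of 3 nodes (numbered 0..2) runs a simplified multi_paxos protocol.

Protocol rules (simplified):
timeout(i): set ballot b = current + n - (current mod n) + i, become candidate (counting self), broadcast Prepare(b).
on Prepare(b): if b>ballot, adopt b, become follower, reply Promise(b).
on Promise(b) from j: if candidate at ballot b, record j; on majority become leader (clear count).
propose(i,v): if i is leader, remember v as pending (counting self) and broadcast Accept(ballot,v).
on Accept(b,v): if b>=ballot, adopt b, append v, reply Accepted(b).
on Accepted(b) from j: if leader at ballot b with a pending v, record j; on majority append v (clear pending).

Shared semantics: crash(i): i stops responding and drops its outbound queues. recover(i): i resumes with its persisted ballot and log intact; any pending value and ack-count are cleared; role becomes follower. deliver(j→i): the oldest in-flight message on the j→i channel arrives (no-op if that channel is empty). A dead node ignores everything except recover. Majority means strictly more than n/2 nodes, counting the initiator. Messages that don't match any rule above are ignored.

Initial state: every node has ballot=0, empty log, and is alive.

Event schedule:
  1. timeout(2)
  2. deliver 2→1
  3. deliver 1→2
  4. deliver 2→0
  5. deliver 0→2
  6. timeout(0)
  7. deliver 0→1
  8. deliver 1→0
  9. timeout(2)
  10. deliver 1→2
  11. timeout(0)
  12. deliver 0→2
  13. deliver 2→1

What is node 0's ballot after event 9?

e1 timeout(2): 2[cand,b=5,-]
e2 deliver 2→1: 1[foll,b=5,-]
e3 deliver 1→2: 2[lead,b=5,-]
e4 deliver 2→0: 0[foll,b=5,-]
e5 deliver 0→2: ·
e6 timeout(0): 0[cand,b=6,-]
e7 deliver 0→1: 1[foll,b=6,-]
e8 deliver 1→0: 0[lead,b=6,-]
e9 timeout(2): 2[cand,b=8,-]

6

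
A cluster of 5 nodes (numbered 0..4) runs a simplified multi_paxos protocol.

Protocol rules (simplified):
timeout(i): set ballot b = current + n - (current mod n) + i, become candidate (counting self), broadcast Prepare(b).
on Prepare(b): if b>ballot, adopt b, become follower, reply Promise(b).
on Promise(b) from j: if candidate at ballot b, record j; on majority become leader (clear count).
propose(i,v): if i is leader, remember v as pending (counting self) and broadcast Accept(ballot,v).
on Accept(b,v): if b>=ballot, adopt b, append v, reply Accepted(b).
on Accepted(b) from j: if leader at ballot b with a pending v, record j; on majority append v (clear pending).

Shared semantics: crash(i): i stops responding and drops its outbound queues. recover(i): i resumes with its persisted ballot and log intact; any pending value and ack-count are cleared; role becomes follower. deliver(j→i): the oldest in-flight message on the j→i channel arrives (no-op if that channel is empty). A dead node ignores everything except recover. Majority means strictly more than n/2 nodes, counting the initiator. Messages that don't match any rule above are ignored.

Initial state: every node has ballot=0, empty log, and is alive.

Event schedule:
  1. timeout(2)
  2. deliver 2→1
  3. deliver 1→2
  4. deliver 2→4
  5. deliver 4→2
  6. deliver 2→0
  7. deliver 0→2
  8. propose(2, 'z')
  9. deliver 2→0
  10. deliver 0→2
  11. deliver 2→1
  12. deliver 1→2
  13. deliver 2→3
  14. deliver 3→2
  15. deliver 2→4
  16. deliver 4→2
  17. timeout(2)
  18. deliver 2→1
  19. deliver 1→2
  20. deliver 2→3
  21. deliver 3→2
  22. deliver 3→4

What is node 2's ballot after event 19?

after 1 — timeout(2): n2:cand/b7/[-]
after 2 — deliver 2→1: n1:foll/b7/[-]
after 3 — deliver 1→2: ·
after 4 — deliver 2→4: n4:foll/b7/[-]
after 5 — deliver 4→2: n2:lead/b7/[-]
after 6 — deliver 2→0: n0:foll/b7/[-]
after 7 — deliver 0→2: ·
after 8 — propose(2,'z'): ·
after 9 — deliver 2→0: n0:foll/b7/[z]
after 10 — deliver 0→2: ·
after 11 — deliver 2→1: n1:foll/b7/[z]
after 12 — deliver 1→2: n2:lead/b7/[z]
after 13 — deliver 2→3: n3:foll/b7/[-]
after 14 — deliver 3→2: ·
after 15 — deliver 2→4: n4:foll/b7/[z]
after 16 — deliver 4→2: ·
after 17 — timeout(2): n2:cand/b12/[z]
after 18 — deliver 2→1: n1:foll/b12/[z]
after 19 — deliver 1→2: ·

12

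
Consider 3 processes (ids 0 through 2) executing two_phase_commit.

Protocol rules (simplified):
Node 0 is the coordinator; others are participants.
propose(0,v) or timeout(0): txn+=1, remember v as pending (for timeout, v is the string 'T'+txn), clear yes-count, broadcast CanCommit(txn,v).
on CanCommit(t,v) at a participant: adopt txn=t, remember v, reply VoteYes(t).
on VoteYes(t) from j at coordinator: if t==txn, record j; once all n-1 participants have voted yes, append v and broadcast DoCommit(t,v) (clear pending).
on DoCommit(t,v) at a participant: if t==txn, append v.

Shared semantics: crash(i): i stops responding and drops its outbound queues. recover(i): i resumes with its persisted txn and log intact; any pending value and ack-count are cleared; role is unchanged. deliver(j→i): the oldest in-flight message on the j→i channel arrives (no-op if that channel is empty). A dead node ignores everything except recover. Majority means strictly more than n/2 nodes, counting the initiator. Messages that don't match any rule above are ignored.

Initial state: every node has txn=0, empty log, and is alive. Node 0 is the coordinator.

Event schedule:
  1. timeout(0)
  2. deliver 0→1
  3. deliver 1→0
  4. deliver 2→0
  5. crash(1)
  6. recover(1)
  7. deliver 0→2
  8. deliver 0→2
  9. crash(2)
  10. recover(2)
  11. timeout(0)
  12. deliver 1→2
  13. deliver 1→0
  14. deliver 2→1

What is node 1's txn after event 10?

1

[1] timeout(0) → N0(coor t1 [-])
[2] deliver 0→1 → N1(part t1 [-])
[3] deliver 1→0 → ∅
[4] deliver 2→0 → ∅
[5] crash(1) → N1(✗part t1 [-])
[6] recover(1) → N1(part t1 [-])
[7] deliver 0→2 → N2(part t1 [-])
[8] deliver 0→2 → ∅
[9] crash(2) → N2(✗part t1 [-])
[10] recover(2) → N2(part t1 [-])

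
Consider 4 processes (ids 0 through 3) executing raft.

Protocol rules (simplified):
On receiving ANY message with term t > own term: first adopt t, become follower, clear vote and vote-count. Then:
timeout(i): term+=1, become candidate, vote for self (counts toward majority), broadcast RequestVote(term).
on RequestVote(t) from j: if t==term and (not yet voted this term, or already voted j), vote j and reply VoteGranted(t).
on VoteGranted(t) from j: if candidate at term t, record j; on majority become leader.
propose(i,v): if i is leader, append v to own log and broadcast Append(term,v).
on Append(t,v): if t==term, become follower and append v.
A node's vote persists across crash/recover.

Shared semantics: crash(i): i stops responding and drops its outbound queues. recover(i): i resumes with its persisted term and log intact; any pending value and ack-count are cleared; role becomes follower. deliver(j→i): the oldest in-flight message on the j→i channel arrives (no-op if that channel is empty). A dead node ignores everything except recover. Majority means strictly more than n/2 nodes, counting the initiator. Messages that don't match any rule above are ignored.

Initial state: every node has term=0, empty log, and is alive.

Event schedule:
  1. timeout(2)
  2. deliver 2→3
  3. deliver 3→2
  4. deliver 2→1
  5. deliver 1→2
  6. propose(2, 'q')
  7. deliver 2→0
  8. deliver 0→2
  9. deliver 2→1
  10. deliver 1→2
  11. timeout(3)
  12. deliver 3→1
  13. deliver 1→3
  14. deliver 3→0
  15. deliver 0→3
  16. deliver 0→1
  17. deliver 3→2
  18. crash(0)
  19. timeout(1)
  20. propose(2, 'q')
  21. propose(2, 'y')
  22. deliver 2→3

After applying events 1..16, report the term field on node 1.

2

step 1 timeout(2): 2={cand,t=1,log=-}
step 2 deliver 2→3: 3={foll,t=1,log=-}
step 3 deliver 3→2: —
step 4 deliver 2→1: 1={foll,t=1,log=-}
step 5 deliver 1→2: 2={lead,t=1,log=-}
step 6 propose(2,'q'): 2={lead,t=1,log=q}
step 7 deliver 2→0: 0={foll,t=1,log=-}
step 8 deliver 0→2: —
step 9 deliver 2→1: 1={foll,t=1,log=q}
step 10 deliver 1→2: —
step 11 timeout(3): 3={cand,t=2,log=-}
step 12 deliver 3→1: 1={foll,t=2,log=q}
step 13 deliver 1→3: —
step 14 deliver 3→0: 0={foll,t=2,log=-}
step 15 deliver 0→3: 3={lead,t=2,log=-}
step 16 deliver 0→1: —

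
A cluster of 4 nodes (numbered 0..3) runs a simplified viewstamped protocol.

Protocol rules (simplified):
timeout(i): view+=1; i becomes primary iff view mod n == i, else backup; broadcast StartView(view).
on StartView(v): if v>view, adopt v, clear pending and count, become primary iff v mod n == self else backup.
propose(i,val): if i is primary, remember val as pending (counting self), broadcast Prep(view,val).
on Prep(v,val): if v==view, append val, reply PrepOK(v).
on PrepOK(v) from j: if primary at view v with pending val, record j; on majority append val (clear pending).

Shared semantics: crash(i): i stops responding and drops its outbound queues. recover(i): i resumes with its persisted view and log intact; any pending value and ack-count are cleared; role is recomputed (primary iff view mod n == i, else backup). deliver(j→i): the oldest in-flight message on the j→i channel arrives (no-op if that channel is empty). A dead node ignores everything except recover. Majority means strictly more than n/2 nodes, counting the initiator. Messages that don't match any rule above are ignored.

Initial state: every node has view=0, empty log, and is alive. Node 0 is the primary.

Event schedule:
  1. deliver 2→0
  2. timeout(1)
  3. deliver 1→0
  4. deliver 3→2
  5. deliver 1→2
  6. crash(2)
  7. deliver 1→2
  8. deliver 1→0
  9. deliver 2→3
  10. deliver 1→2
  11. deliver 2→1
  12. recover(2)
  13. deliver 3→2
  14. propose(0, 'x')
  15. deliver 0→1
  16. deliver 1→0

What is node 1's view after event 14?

1

after 1 — deliver 2→0: ·
after 2 — timeout(1): n1:prim/v1/[-]
after 3 — deliver 1→0: n0:back/v1/[-]
after 4 — deliver 3→2: ·
after 5 — deliver 1→2: n2:back/v1/[-]
after 6 — crash(2): n2:✗back/v1/[-]
after 7 — deliver 1→2: ·
after 8 — deliver 1→0: ·
after 9 — deliver 2→3: ·
after 10 — deliver 1→2: ·
after 11 — deliver 2→1: ·
after 12 — recover(2): n2:back/v1/[-]
after 13 — deliver 3→2: ·
after 14 — propose(0,'x'): ·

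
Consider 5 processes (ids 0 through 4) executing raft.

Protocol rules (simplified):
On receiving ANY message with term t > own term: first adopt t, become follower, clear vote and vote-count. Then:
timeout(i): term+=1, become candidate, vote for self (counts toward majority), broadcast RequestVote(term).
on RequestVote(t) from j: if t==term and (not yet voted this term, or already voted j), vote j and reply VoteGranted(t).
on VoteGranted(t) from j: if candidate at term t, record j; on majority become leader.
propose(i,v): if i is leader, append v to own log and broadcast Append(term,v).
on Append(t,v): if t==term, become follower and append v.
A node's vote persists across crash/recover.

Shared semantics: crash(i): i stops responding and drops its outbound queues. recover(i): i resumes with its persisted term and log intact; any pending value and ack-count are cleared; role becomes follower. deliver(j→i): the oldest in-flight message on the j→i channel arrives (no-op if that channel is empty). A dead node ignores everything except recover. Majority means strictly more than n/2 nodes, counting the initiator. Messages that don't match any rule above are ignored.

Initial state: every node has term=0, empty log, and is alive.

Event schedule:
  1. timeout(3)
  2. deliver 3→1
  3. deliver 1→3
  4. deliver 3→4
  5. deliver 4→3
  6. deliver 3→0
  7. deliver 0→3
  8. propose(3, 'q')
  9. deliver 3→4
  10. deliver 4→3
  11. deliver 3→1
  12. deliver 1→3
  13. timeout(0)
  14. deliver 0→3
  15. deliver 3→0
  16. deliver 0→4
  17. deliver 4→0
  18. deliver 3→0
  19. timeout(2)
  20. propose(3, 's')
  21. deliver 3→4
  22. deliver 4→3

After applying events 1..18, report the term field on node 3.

1. timeout(3):  <3:cand t1 ->
2. deliver 3→1:  <1:foll t1 ->
3. deliver 1→3:  nop
4. deliver 3→4:  <4:foll t1 ->
5. deliver 4→3:  <3:lead t1 ->
6. deliver 3→0:  <0:foll t1 ->
7. deliver 0→3:  nop
8. propose(3,'q'):  <3:lead t1 q>
9. deliver 3→4:  <4:foll t1 q>
10. deliver 4→3:  nop
11. deliver 3→1:  <1:foll t1 q>
12. deliver 1→3:  nop
13. timeout(0):  <0:cand t2 ->
14. deliver 0→3:  <3:foll t2 q>
15. deliver 3→0:  nop
16. deliver 0→4:  <4:foll t2 q>
17. deliver 4→0:  nop
18. deliver 3→0:  <0:lead t2 ->

2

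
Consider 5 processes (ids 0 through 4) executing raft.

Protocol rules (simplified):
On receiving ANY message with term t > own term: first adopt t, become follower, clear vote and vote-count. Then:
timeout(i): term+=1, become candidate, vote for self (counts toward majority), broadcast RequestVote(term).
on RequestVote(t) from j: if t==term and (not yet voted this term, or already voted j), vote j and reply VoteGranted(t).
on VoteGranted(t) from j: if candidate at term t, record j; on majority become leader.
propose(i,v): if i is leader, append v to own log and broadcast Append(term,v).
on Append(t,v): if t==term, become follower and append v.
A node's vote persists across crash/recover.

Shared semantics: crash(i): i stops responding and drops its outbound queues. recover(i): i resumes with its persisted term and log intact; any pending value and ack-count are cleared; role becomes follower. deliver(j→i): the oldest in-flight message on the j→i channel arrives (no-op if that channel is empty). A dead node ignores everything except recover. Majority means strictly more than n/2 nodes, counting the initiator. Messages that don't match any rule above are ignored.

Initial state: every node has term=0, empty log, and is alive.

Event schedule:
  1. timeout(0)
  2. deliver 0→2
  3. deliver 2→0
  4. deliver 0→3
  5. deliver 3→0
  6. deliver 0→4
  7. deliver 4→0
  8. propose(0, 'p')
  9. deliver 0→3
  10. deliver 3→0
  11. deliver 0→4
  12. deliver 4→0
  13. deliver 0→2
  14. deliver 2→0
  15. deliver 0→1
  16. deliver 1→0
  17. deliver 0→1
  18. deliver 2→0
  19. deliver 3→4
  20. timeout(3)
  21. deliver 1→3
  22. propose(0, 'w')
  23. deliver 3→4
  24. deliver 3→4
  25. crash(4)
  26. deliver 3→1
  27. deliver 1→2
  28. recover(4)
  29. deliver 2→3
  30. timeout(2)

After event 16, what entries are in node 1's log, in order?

step 1 timeout(0): 0={cand,t=1,log=-}
step 2 deliver 0→2: 2={foll,t=1,log=-}
step 3 deliver 2→0: —
step 4 deliver 0→3: 3={foll,t=1,log=-}
step 5 deliver 3→0: 0={lead,t=1,log=-}
step 6 deliver 0→4: 4={foll,t=1,log=-}
step 7 deliver 4→0: —
step 8 propose(0,'p'): 0={lead,t=1,log=p}
step 9 deliver 0→3: 3={foll,t=1,log=p}
step 10 deliver 3→0: —
step 11 deliver 0→4: 4={foll,t=1,log=p}
step 12 deliver 4→0: —
step 13 deliver 0→2: 2={foll,t=1,log=p}
step 14 deliver 2→0: —
step 15 deliver 0→1: 1={foll,t=1,log=-}
step 16 deliver 1→0: —

empty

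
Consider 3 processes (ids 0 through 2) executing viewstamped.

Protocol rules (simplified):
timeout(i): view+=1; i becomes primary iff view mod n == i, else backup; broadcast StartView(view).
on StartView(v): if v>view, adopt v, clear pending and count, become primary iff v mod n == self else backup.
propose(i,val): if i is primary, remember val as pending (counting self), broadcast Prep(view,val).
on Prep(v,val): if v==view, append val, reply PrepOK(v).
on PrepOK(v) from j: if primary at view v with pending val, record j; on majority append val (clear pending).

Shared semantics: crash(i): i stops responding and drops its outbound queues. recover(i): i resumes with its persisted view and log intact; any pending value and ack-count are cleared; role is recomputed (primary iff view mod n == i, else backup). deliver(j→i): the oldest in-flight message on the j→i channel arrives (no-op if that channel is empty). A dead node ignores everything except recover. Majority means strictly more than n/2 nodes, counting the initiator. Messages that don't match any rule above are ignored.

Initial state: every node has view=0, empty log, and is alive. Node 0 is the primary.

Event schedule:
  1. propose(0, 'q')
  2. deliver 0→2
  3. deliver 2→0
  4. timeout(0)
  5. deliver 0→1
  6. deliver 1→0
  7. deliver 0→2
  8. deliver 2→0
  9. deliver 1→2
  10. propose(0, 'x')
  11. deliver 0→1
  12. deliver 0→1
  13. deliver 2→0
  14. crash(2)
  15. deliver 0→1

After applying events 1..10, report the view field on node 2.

1. propose(0,'q'):  nop
2. deliver 0→2:  <2:back v0 q>
3. deliver 2→0:  <0:prim v0 q>
4. timeout(0):  <0:back v1 q>
5. deliver 0→1:  <1:back v0 q>
6. deliver 1→0:  nop
7. deliver 0→2:  <2:back v1 q>
8. deliver 2→0:  nop
9. deliver 1→2:  nop
10. propose(0,'x'):  nop

1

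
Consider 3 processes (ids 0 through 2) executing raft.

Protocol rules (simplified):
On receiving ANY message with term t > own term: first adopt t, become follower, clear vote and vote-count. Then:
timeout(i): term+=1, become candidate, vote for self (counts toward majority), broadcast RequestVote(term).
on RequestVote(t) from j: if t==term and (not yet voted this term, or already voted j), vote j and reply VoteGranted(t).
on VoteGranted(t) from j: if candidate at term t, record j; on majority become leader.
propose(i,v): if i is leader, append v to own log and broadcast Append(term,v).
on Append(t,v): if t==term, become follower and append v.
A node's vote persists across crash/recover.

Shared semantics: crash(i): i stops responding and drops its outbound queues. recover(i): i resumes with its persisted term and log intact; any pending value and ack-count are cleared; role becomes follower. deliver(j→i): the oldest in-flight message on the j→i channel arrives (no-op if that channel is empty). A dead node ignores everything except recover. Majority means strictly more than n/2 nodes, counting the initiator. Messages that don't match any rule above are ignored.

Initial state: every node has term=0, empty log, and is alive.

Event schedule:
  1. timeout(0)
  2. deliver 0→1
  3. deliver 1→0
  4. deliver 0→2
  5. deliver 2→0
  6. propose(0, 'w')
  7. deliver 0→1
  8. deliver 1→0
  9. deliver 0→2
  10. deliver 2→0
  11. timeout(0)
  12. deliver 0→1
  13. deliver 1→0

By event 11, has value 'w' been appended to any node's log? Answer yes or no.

yes

after 1 — timeout(0): n0:cand/t1/[-]
after 2 — deliver 0→1: n1:foll/t1/[-]
after 3 — deliver 1→0: n0:lead/t1/[-]
after 4 — deliver 0→2: n2:foll/t1/[-]
after 5 — deliver 2→0: ·
after 6 — propose(0,'w'): n0:lead/t1/[w]
after 7 — deliver 0→1: n1:foll/t1/[w]
after 8 — deliver 1→0: ·
after 9 — deliver 0→2: n2:foll/t1/[w]
after 10 — deliver 2→0: ·
after 11 — timeout(0): n0:cand/t2/[w]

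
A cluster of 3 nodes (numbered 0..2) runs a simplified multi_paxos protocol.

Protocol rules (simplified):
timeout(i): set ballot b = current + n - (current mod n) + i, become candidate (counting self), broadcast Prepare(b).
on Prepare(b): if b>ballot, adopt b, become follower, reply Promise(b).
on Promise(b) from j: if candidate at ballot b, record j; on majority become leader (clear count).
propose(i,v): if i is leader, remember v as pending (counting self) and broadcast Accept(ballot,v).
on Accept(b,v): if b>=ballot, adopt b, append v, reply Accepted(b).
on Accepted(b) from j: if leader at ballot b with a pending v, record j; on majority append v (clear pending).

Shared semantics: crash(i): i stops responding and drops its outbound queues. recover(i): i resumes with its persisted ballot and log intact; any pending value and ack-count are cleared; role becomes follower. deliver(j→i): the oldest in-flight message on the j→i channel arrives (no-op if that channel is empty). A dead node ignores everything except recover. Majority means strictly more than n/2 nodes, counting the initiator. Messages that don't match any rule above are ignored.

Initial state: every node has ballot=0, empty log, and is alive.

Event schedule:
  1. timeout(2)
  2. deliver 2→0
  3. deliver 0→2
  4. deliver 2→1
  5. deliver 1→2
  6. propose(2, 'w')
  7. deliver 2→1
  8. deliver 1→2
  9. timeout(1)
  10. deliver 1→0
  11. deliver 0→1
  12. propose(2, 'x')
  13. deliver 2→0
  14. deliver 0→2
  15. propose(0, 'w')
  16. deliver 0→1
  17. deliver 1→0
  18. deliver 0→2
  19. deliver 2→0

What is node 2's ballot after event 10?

[1] timeout(2) → N2(cand b5 [-])
[2] deliver 2→0 → N0(foll b5 [-])
[3] deliver 0→2 → N2(lead b5 [-])
[4] deliver 2→1 → N1(foll b5 [-])
[5] deliver 1→2 → ∅
[6] propose(2,'w') → ∅
[7] deliver 2→1 → N1(foll b5 [w])
[8] deliver 1→2 → N2(lead b5 [w])
[9] timeout(1) → N1(cand b7 [w])
[10] deliver 1→0 → N0(foll b7 [-])

5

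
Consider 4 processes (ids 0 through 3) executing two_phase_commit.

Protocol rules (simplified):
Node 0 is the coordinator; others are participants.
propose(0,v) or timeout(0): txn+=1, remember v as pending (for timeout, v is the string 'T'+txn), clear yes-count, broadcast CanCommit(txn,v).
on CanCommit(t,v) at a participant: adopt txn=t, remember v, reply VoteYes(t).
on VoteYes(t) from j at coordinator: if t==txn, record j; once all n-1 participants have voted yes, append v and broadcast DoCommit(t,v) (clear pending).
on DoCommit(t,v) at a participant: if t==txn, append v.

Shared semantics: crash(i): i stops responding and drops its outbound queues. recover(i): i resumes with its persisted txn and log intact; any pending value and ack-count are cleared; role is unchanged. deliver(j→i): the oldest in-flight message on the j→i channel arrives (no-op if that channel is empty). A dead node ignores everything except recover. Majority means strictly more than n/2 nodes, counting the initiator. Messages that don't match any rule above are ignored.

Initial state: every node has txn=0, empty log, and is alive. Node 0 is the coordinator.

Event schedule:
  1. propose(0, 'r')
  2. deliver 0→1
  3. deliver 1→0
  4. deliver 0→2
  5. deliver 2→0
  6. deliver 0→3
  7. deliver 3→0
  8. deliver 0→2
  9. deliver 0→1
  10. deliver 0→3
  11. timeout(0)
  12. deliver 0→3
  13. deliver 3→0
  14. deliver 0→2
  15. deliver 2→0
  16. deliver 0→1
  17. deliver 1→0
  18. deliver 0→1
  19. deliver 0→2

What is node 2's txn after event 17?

e1 propose(0,'r'): 0[coor,t=1,-]
e2 deliver 0→1: 1[part,t=1,-]
e3 deliver 1→0: ·
e4 deliver 0→2: 2[part,t=1,-]
e5 deliver 2→0: ·
e6 deliver 0→3: 3[part,t=1,-]
e7 deliver 3→0: 0[coor,t=1,r]
e8 deliver 0→2: 2[part,t=1,r]
e9 deliver 0→1: 1[part,t=1,r]
e10 deliver 0→3: 3[part,t=1,r]
e11 timeout(0): 0[coor,t=2,r]
e12 deliver 0→3: 3[part,t=2,r]
e13 deliver 3→0: ·
e14 deliver 0→2: 2[part,t=2,r]
e15 deliver 2→0: ·
e16 deliver 0→1: 1[part,t=2,r]
e17 deliver 1→0: 0[coor,t=2,r,T2]

2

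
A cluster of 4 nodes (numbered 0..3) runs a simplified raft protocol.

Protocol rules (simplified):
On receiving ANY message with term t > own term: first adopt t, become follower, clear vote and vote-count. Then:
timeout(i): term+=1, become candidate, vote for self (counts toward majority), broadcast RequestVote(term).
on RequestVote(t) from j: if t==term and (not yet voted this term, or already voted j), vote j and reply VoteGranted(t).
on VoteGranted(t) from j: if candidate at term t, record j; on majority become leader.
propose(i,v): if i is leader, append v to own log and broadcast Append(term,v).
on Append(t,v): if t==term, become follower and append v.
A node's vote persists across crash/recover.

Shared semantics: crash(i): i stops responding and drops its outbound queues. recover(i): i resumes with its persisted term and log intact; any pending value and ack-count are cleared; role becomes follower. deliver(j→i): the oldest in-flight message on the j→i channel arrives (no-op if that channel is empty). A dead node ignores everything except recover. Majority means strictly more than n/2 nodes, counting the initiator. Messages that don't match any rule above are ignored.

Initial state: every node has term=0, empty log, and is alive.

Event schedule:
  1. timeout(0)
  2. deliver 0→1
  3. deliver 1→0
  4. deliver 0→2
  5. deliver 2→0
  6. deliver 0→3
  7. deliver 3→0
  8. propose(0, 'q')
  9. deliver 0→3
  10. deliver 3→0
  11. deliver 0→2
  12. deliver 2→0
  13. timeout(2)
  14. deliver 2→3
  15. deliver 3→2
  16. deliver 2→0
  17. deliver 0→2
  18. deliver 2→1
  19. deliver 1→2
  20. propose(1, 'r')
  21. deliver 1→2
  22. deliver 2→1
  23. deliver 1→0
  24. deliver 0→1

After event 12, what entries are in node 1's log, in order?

e1 timeout(0): 0[cand,t=1,-]
e2 deliver 0→1: 1[foll,t=1,-]
e3 deliver 1→0: ·
e4 deliver 0→2: 2[foll,t=1,-]
e5 deliver 2→0: 0[lead,t=1,-]
e6 deliver 0→3: 3[foll,t=1,-]
e7 deliver 3→0: ·
e8 propose(0,'q'): 0[lead,t=1,q]
e9 deliver 0→3: 3[foll,t=1,q]
e10 deliver 3→0: ·
e11 deliver 0→2: 2[foll,t=1,q]
e12 deliver 2→0: ·

empty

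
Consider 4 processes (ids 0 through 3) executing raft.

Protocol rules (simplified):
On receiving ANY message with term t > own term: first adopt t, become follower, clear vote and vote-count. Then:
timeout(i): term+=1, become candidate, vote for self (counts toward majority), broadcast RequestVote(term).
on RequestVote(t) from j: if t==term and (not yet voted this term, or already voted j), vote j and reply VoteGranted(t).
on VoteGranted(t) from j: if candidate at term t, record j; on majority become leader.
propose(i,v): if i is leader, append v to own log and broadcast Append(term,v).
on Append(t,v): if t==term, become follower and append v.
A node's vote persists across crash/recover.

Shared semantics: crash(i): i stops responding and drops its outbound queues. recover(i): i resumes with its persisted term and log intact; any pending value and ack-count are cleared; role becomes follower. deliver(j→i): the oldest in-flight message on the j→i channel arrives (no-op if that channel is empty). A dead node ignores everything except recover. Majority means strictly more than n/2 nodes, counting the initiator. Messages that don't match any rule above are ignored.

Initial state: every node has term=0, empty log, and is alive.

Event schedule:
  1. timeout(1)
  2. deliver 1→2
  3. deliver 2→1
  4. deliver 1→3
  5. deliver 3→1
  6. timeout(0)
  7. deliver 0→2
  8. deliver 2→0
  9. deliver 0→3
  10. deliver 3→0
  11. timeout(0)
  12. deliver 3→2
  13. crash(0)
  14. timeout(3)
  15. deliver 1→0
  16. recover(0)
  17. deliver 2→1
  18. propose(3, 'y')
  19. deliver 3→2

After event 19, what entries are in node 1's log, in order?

empty

[1] timeout(1) → N1(cand t1 [-])
[2] deliver 1→2 → N2(foll t1 [-])
[3] deliver 2→1 → ∅
[4] deliver 1→3 → N3(foll t1 [-])
[5] deliver 3→1 → N1(lead t1 [-])
[6] timeout(0) → N0(cand t1 [-])
[7] deliver 0→2 → ∅
[8] deliver 2→0 → ∅
[9] deliver 0→3 → ∅
[10] deliver 3→0 → ∅
[11] timeout(0) → N0(cand t2 [-])
[12] deliver 3→2 → ∅
[13] crash(0) → N0(✗cand t2 [-])
[14] timeout(3) → N3(cand t2 [-])
[15] deliver 1→0 → ∅
[16] recover(0) → N0(foll t2 [-])
[17] deliver 2→1 → ∅
[18] propose(3,'y') → ∅
[19] deliver 3→2 → N2(foll t2 [-])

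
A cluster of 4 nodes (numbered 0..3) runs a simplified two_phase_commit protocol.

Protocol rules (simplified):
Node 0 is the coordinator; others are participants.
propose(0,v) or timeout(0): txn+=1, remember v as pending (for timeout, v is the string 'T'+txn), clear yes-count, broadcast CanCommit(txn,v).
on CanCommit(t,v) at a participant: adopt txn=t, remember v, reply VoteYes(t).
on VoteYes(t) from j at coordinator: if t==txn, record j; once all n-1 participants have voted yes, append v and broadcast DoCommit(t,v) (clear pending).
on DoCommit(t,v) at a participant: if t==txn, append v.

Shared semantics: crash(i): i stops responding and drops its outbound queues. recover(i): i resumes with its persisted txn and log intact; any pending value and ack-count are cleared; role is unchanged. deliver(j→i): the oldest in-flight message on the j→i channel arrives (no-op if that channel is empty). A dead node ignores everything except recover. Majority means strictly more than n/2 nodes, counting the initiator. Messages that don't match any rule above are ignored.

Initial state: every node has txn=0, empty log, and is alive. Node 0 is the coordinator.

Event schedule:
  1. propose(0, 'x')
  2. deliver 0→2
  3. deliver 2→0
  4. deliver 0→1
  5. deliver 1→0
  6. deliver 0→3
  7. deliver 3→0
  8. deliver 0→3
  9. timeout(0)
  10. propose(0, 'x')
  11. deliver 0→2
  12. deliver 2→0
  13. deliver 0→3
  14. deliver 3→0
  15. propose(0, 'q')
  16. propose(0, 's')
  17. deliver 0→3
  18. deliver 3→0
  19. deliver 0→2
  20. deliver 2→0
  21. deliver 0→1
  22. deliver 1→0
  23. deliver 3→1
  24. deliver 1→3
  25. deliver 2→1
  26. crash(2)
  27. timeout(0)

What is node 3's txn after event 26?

1. propose(0,'x'):  <0:coor t1 ->
2. deliver 0→2:  <2:part t1 ->
3. deliver 2→0:  nop
4. deliver 0→1:  <1:part t1 ->
5. deliver 1→0:  nop
6. deliver 0→3:  <3:part t1 ->
7. deliver 3→0:  <0:coor t1 x>
8. deliver 0→3:  <3:part t1 x>
9. timeout(0):  <0:coor t2 x>
10. propose(0,'x'):  <0:coor t3 x>
11. deliver 0→2:  <2:part t1 x>
12. deliver 2→0:  nop
13. deliver 0→3:  <3:part t2 x>
14. deliver 3→0:  nop
15. propose(0,'q'):  <0:coor t4 x>
16. propose(0,'s'):  <0:coor t5 x>
17. deliver 0→3:  <3:part t3 x>
18. deliver 3→0:  nop
19. deliver 0→2:  <2:part t2 x>
20. deliver 2→0:  nop
21. deliver 0→1:  <1:part t1 x>
22. deliver 1→0:  nop
23. deliver 3→1:  nop
24. deliver 1→3:  nop
25. deliver 2→1:  nop
26. crash(2):  <2:✗part t2 x>

3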